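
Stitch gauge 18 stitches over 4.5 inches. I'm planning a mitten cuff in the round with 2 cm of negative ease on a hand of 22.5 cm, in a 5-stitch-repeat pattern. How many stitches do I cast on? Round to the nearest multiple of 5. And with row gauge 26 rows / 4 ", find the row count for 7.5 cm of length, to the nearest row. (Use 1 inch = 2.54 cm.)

Finished = 22.5 − 2 = 20.5 cm.
20.5 cm × 1/2.54 = 8.07 inches.
18/4.5 = 4 sts per in; 8.07 × 4 = 32.28 sts.
Nearest multiple of 5 → 30.
7.5 cm = 2.95 inches; × 6.5 = 19.19 → 19 rows.

Cast on 30 stitches; work 19 rows.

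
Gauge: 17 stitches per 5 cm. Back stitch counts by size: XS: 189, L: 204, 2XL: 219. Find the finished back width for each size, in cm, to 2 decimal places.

XS 55.59 cm; L 60.00 cm; 2XL 64.41 cm.

17/5 = 3.4 sts per cm.
XS: 189 / 3.4 = 55.588 → 55.59 cm.
L: 204 / 3.4 = 60.000 → 60.00 cm.
2XL: 219 / 3.4 = 64.412 → 64.41 cm.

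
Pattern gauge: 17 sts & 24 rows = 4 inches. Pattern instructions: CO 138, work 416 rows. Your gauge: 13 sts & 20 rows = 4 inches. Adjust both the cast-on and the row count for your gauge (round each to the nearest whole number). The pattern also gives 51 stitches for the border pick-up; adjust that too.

Cast on 106 stitches; work 347 rows; border pick-up 39 stitches.

Stitches: 138 × 13/17 = 105.53 → 106.
Rows: 416 × 20/24 = 346.67 → 347.
border pick-up: 51 × 13/17 = 39.00 → 39.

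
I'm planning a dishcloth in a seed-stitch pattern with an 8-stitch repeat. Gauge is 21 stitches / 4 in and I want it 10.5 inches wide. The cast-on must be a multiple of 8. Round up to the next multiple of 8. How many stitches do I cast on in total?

21 / 4 = 5.25 sts per inch.
10.5 × 5.25 = 55.12 sts.
Next multiple of 8: 56.

56 stitches.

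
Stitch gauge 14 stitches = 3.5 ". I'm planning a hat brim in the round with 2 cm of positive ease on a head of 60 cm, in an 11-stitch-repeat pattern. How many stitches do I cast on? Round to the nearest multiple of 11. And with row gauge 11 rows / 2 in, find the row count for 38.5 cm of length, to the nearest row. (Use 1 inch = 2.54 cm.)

Finished = 60 + 2 = 62 cm.
62 cm × 1/2.54 = 24.41 inches.
14/3.5 = 4 sts per in; 24.41 × 4 = 97.64 sts.
Nearest multiple of 11 → 99.
38.5 cm = 15.16 inches; × 5.5 = 83.37 → 83 rows.

Cast on 99 stitches; work 83 rows.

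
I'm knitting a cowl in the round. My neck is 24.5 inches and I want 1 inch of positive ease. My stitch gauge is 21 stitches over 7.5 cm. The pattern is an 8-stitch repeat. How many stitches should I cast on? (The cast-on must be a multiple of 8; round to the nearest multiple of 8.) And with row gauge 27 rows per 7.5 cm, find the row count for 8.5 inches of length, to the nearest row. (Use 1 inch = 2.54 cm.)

Cast on 184 stitches; work 78 rows.

Finished = 24.5 + 1 = 25.5 inches.
25.5 inches × 2.54 = 64.77 cm.
21/7.5 = 2.8 sts per cm; 64.77 × 2.8 = 181.36 sts.
Nearest multiple of 8 → 184.
8.5 inches = 21.59 cm; × 3.6 = 77.72 → 78 rows.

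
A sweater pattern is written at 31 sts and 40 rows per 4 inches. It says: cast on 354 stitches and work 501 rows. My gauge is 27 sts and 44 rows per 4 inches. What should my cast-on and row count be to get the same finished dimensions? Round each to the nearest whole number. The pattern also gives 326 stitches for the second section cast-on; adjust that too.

Cast on 308 stitches; work 551 rows; second section cast-on 284 stitches.

Stitches: 354 × 27/31 = 308.32 → 308.
Rows: 501 × 44/40 = 551.10 → 551.
second section cast-on: 326 × 27/31 = 283.94 → 284.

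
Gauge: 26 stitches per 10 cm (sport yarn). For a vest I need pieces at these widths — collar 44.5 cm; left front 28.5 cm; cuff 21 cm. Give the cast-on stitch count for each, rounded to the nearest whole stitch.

Rate = 26/10 = 2.6 sts per cm.
collar: 44.5 × 2.6 = 115.70 → 116.
left front: 28.5 × 2.6 = 74.10 → 74.
cuff: 21 × 2.6 = 54.60 → 55.

collar 116; left front 74; cuff 55.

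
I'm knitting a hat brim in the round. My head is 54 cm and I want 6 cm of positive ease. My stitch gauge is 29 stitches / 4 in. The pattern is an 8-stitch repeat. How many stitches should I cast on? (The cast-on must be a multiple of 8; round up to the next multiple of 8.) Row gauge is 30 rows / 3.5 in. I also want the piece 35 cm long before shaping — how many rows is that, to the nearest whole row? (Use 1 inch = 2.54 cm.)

Cast on 176 stitches; work 118 rows.

Finished = 54 + 6 = 60 cm.
60 cm × 1/2.54 = 23.62 inches.
29/4 = 7.25 sts per in; 23.62 × 7.25 = 171.26 sts.
Next multiple of 8 → 176.
35 cm = 13.78 inches; × 8.571 = 118.11 → 118 rows.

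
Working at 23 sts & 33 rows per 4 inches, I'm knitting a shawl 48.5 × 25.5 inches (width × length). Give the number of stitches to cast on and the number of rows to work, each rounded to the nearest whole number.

Stitch gauge = 23/4 = 5.75 sts/in; 48.5 × 5.75 = 278.88 → 279 sts.
Row gauge = 33/4 = 8.25 rows/in; 25.5 × 8.25 = 210.38 → 210 rows.

Cast on 279 stitches and work 210 rows.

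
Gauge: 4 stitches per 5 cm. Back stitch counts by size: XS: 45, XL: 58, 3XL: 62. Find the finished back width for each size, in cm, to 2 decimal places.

XS 56.25 cm; XL 72.50 cm; 3XL 77.50 cm.

4/5 = 0.8 sts per cm.
XS: 45 / 0.8 = 56.250 → 56.25 cm.
XL: 58 / 0.8 = 72.500 → 72.50 cm.
3XL: 62 / 0.8 = 77.500 → 77.50 cm.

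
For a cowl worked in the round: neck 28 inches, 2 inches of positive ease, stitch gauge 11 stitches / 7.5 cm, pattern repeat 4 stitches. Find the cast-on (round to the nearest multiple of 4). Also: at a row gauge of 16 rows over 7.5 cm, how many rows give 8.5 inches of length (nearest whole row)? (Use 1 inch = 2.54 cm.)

Cast on 112 stitches; work 46 rows.

Finished = 28 + 2 = 30 inches.
30 inches × 2.54 = 76.20 cm.
11/7.5 = 1.467 sts per cm; 76.20 × 1.467 = 111.76 sts.
Nearest multiple of 4 → 112.
8.5 inches = 21.59 cm; × 2.133 = 46.06 → 46 rows.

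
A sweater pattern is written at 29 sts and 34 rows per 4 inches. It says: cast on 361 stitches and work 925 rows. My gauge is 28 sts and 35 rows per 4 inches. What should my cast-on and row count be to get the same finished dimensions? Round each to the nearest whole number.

Stitches: 361 × 28/29 = 348.55 → 349.
Rows: 925 × 35/34 = 952.21 → 952.

Cast on 349 stitches; work 952 rows.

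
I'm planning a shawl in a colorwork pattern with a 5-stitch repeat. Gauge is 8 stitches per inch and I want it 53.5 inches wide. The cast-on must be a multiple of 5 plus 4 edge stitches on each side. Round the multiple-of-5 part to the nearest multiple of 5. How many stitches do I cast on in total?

8 / 1 = 8 sts per inch.
53.5 × 8 = 428.00 sts.
Less 8 edge sts → 420.00 for the repeat.
Nearest multiple of 5: 420.
Add back 8 edge sts → 428.

CO 428 sts.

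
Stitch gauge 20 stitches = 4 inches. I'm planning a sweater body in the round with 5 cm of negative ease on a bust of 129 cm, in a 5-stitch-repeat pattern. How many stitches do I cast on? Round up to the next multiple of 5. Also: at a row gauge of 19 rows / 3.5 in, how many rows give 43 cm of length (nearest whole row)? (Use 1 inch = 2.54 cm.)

Finished = 129 − 5 = 124 cm.
124 cm × 1/2.54 = 48.82 inches.
20/4 = 5 sts per in; 48.82 × 5 = 244.09 sts.
Next multiple of 5 → 245.
43 cm = 16.93 inches; × 5.429 = 91.90 → 92 rows.

Cast on 245 stitches; work 92 rows.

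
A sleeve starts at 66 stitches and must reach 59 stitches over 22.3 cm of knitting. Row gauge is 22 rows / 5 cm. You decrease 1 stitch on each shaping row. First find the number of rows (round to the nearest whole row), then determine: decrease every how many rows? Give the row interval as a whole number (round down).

Decrease every 14th row.

Rows = 22.3 × 4.4 = 98.1 → 98 rows.
Stitches to remove: 7 → 7 shaping rows (at 1 st each).
98 / 7 = 14.00 → every 14 rows.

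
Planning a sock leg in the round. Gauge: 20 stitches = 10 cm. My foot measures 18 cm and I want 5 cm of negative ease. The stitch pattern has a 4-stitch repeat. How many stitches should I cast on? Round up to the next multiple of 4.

Finished = 18 − 5 = 13 cm.
20 / 10 = 2 sts/cm.
13 × 2 = 26.00 sts.
Next multiple of 4: 28.

Cast on 28 stitches.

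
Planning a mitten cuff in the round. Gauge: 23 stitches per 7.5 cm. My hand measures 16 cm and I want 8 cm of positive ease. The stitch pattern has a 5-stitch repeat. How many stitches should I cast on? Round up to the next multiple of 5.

Cast on 75 stitches.

Finished = 16 + 8 = 24 cm.
23 / 7.5 = 3.067 sts/cm.
24 × 3.067 = 73.60 sts.
Next multiple of 5: 75.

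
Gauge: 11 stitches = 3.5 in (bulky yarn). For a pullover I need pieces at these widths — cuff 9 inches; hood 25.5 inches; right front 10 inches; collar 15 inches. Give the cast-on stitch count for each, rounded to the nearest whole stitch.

Rate = 11/3.5 = 3.143 sts per in.
cuff: 9 × 3.143 = 28.29 → 28.
hood: 25.5 × 3.143 = 80.14 → 80.
right front: 10 × 3.143 = 31.43 → 31.
collar: 15 × 3.143 = 47.14 → 47.

cuff 28; hood 80; right front 31; collar 47.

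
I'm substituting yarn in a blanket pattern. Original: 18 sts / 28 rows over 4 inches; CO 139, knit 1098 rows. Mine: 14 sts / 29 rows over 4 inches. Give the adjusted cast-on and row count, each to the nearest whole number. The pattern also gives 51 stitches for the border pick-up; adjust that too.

Stitches: 139 × 14/18 = 108.11 → 108.
Rows: 1098 × 29/28 = 1137.21 → 1137.
border pick-up: 51 × 14/18 = 39.67 → 40.

Cast on 108 stitches; work 1137 rows; border pick-up 40 stitches.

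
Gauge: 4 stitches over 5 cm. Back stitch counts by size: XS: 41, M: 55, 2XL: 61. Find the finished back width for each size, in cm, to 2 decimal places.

4/5 = 0.8 sts per cm.
XS: 41 / 0.8 = 51.250 → 51.25 cm.
M: 55 / 0.8 = 68.750 → 68.75 cm.
2XL: 61 / 0.8 = 76.250 → 76.25 cm.

XS 51.25 cm; M 68.75 cm; 2XL 76.25 cm.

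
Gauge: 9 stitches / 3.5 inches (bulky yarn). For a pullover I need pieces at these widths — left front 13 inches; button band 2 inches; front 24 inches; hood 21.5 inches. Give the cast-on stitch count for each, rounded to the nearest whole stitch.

Rate = 9/3.5 = 2.571 sts per in.
left front: 13 × 2.571 = 33.43 → 33.
button band: 2 × 2.571 = 5.14 → 5.
front: 24 × 2.571 = 61.71 → 62.
hood: 21.5 × 2.571 = 55.29 → 55.

left front 33; button band 5; front 62; hood 55.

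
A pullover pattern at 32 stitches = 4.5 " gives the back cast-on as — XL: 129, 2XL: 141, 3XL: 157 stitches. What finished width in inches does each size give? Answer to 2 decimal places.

32/4.5 = 7.111 sts per in.
XL: 129 / 7.111 = 18.141 → 18.14 in.
2XL: 141 / 7.111 = 19.828 → 19.83 in.
3XL: 157 / 7.111 = 22.078 → 22.08 in.

XL 18.14 inches; 2XL 19.83 inches; 3XL 22.08 inches.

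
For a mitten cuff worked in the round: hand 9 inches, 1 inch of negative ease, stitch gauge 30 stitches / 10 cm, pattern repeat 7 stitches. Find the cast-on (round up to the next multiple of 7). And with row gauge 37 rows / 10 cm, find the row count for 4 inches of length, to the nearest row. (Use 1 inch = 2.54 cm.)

Cast on 63 stitches; work 38 rows.

Finished = 9 − 1 = 8 inches.
8 inches × 2.54 = 20.32 cm.
30/10 = 3 sts per cm; 20.32 × 3 = 60.96 sts.
Next multiple of 7 → 63.
4 inches = 10.16 cm; × 3.7 = 37.59 → 38 rows.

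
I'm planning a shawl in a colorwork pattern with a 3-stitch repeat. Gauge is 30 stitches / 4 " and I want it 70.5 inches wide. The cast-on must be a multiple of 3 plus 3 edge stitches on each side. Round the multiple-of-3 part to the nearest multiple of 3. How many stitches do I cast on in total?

CO 528 sts.

30 / 4 = 7.5 sts per inch.
70.5 × 7.5 = 528.75 sts.
Less 6 edge sts → 522.75 for the repeat.
Nearest multiple of 3: 522.
Add back 6 edge sts → 528.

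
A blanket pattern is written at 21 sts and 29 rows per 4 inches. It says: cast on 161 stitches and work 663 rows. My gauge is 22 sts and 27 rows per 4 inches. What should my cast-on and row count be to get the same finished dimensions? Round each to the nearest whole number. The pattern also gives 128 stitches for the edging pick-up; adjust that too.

Cast on 169 stitches; work 617 rows; edging pick-up 134 stitches.

Stitches: 161 × 22/21 = 168.67 → 169.
Rows: 663 × 27/29 = 617.28 → 617.
edging pick-up: 128 × 22/21 = 134.10 → 134.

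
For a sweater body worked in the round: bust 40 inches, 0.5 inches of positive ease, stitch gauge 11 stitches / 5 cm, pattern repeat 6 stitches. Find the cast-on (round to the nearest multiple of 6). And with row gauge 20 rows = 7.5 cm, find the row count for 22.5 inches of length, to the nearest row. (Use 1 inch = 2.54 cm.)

Finished = 40 + 0.5 = 40.5 inches.
40.5 inches × 2.54 = 102.87 cm.
11/5 = 2.2 sts per cm; 102.87 × 2.2 = 226.31 sts.
Nearest multiple of 6 → 228.
22.5 inches = 57.15 cm; × 2.667 = 152.40 → 152 rows.

Cast on 228 stitches; work 152 rows.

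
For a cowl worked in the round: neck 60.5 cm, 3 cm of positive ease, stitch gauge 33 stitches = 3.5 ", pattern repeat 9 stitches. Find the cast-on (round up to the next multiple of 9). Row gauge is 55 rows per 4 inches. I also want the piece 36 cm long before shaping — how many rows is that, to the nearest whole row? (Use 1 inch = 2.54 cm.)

Finished = 60.5 + 3 = 63.5 cm.
63.5 cm × 1/2.54 = 25.00 inches.
33/3.5 = 9.429 sts per in; 25.00 × 9.429 = 235.71 sts.
Next multiple of 9 → 243.
36 cm = 14.17 inches; × 13.75 = 194.88 → 195 rows.

Cast on 243 stitches; work 195 rows.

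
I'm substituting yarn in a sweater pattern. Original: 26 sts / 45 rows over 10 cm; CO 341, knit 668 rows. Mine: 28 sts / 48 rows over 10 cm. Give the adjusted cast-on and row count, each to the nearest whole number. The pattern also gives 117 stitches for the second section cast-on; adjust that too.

Stitches: 341 × 28/26 = 367.23 → 367.
Rows: 668 × 48/45 = 712.53 → 713.
second section cast-on: 117 × 28/26 = 126.00 → 126.

Cast on 367 stitches; work 713 rows; second section cast-on 126 stitches.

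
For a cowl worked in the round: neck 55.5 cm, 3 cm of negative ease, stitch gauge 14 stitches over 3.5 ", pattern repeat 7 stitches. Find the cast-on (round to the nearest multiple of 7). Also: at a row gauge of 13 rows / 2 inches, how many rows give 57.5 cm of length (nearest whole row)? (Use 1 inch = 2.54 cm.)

Cast on 84 stitches; work 147 rows.

Finished = 55.5 − 3 = 52.5 cm.
52.5 cm × 1/2.54 = 20.67 inches.
14/3.5 = 4 sts per in; 20.67 × 4 = 82.68 sts.
Nearest multiple of 7 → 84.
57.5 cm = 22.64 inches; × 6.5 = 147.15 → 147 rows.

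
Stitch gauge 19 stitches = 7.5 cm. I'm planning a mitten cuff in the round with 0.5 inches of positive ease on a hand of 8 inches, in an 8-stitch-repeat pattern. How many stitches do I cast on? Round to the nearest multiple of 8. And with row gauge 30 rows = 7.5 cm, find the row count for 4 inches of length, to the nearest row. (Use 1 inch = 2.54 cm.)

Finished = 8 + 0.5 = 8.5 inches.
8.5 inches × 2.54 = 21.59 cm.
19/7.5 = 2.533 sts per cm; 21.59 × 2.533 = 54.69 sts.
Nearest multiple of 8 → 56.
4 inches = 10.16 cm; × 4 = 40.64 → 41 rows.

Cast on 56 stitches; work 41 rows.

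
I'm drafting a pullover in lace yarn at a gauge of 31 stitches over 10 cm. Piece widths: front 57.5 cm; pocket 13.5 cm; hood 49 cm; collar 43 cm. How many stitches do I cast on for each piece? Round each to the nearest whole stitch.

Rate = 31/10 = 3.1 sts per cm.
front: 57.5 × 3.1 = 178.25 → 178.
pocket: 13.5 × 3.1 = 41.85 → 42.
hood: 49 × 3.1 = 151.90 → 152.
collar: 43 × 3.1 = 133.30 → 133.

front 178; pocket 42; hood 152; collar 133.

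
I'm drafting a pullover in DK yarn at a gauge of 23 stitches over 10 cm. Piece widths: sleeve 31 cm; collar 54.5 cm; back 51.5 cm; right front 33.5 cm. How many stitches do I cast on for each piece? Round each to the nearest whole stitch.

sleeve 71; collar 125; back 118; right front 77.

Rate = 23/10 = 2.3 sts per cm.
sleeve: 31 × 2.3 = 71.30 → 71.
collar: 54.5 × 2.3 = 125.35 → 125.
back: 51.5 × 2.3 = 118.45 → 118.
right front: 33.5 × 2.3 = 77.05 → 77.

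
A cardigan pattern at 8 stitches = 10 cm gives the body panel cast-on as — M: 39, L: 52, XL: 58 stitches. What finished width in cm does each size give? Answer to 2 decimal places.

M 48.75 cm; L 65.00 cm; XL 72.50 cm.

8/10 = 0.8 sts per cm.
M: 39 / 0.8 = 48.750 → 48.75 cm.
L: 52 / 0.8 = 65.000 → 65.00 cm.
XL: 58 / 0.8 = 72.500 → 72.50 cm.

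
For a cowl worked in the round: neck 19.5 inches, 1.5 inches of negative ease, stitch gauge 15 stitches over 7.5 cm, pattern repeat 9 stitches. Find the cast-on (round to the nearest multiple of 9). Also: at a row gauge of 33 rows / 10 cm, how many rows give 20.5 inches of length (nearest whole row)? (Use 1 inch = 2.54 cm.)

Cast on 90 stitches; work 172 rows.

Finished = 19.5 − 1.5 = 18 inches.
18 inches × 2.54 = 45.72 cm.
15/7.5 = 2 sts per cm; 45.72 × 2 = 91.44 sts.
Nearest multiple of 9 → 90.
20.5 inches = 52.07 cm; × 3.3 = 171.83 → 172 rows.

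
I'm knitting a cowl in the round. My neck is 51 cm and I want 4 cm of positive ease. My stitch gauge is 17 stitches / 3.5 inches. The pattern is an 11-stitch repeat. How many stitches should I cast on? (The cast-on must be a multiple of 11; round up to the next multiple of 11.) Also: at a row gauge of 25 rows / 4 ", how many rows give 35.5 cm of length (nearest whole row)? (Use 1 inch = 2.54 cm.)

Cast on 110 stitches; work 87 rows.

Finished = 51 + 4 = 55 cm.
55 cm × 1/2.54 = 21.65 inches.
17/3.5 = 4.857 sts per in; 21.65 × 4.857 = 105.17 sts.
Next multiple of 11 → 110.
35.5 cm = 13.98 inches; × 6.25 = 87.35 → 87 rows.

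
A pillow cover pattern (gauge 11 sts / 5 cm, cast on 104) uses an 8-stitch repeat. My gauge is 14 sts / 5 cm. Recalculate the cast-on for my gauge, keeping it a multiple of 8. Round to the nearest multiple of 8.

104 × 14 / 11 = 132.36.
Nearest multiple of 8: 136.

CO 136 sts.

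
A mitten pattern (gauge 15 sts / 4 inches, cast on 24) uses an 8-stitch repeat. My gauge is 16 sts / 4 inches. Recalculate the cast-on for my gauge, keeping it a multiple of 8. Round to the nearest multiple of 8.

CO 24 sts.

24 × 16 / 15 = 25.60.
Nearest multiple of 8: 24.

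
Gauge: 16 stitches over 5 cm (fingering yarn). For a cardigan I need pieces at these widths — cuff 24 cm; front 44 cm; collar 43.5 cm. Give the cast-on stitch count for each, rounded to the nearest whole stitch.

Rate = 16/5 = 3.2 sts per cm.
cuff: 24 × 3.2 = 76.80 → 77.
front: 44 × 3.2 = 140.80 → 141.
collar: 43.5 × 3.2 = 139.20 → 139.

cuff 77; front 141; collar 139.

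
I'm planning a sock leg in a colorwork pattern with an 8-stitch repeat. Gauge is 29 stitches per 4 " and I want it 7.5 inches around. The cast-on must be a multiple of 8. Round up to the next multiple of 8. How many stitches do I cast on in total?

Cast on 56 stitches.

29 / 4 = 7.25 sts per inch.
7.5 × 7.25 = 54.38 sts.
Next multiple of 8: 56.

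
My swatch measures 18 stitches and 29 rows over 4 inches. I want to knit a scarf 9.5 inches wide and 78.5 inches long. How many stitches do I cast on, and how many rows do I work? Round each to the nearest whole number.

Stitch gauge = 18/4 = 4.5 sts/in; 9.5 × 4.5 = 42.75 → 43 sts.
Row gauge = 29/4 = 7.25 rows/in; 78.5 × 7.25 = 569.12 → 569 rows.

Cast on 43 stitches and work 569 rows.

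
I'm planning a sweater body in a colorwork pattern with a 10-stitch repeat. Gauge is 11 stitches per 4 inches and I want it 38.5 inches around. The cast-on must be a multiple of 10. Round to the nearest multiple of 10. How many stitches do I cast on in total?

110 stitches.

11 / 4 = 2.75 sts per inch.
38.5 × 2.75 = 105.88 sts.
Nearest multiple of 10: 110.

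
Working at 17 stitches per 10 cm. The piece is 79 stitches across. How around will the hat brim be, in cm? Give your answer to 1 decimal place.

17 stitches / 10 cm = 1.7 stitches per cm.
79 / 1.7 = 46.47 cm.

46.5 cm.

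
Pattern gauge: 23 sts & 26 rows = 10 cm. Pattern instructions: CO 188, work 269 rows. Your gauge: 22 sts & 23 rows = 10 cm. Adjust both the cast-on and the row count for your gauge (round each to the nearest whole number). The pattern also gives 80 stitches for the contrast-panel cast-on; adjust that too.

Stitches: 188 × 22/23 = 179.83 → 180.
Rows: 269 × 23/26 = 237.96 → 238.
contrast-panel cast-on: 80 × 22/23 = 76.52 → 77.

Cast on 180 stitches; work 238 rows; contrast-panel cast-on 77 stitches.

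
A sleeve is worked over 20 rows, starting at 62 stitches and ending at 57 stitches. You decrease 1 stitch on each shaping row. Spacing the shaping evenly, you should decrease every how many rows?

Stitches to remove: |57 − 62| = 5.
Shaping rows needed: 5 / 1 = 5.
20 rows / 5 = every 4 rows.

Decrease every 4th row.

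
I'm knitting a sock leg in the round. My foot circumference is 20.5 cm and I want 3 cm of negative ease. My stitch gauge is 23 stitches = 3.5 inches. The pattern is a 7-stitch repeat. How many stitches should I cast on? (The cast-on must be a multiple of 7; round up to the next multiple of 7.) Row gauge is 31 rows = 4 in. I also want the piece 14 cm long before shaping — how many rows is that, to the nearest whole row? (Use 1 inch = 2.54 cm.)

Finished = 20.5 − 3 = 17.5 cm.
17.5 cm × 1/2.54 = 6.89 inches.
23/3.5 = 6.571 sts per in; 6.89 × 6.571 = 45.28 sts.
Next multiple of 7 → 49.
14 cm = 5.51 inches; × 7.75 = 42.72 → 43 rows.

Cast on 49 stitches; work 43 rows.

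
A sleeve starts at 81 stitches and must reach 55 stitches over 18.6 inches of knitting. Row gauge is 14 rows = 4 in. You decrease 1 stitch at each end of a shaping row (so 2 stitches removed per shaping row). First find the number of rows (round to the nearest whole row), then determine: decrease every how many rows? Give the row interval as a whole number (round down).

Decrease every 5th row.

Rows = 18.6 × 3.5 = 65.1 → 65 rows.
Stitches to remove: 26 → 13 shaping rows (at 2 st each).
65 / 13 = 5.00 → every 5 rows.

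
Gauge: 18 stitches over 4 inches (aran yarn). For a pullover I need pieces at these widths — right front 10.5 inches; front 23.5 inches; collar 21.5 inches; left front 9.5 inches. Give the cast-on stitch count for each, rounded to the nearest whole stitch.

right front 47; front 106; collar 97; left front 43.

Rate = 18/4 = 4.5 sts per in.
right front: 10.5 × 4.5 = 47.25 → 47.
front: 23.5 × 4.5 = 105.75 → 106.
collar: 21.5 × 4.5 = 96.75 → 97.
left front: 9.5 × 4.5 = 42.75 → 43.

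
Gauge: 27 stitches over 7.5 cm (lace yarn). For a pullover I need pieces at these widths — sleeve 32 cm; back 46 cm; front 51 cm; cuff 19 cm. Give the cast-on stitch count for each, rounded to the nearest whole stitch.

sleeve 115; back 166; front 184; cuff 68.

Rate = 27/7.5 = 3.6 sts per cm.
sleeve: 32 × 3.6 = 115.20 → 115.
back: 46 × 3.6 = 165.60 → 166.
front: 51 × 3.6 = 183.60 → 184.
cuff: 19 × 3.6 = 68.40 → 68.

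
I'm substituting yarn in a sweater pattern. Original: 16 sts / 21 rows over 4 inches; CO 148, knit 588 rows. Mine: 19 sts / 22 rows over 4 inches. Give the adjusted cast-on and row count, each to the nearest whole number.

Cast on 176 stitches; work 616 rows.

Stitches: 148 × 19/16 = 175.75 → 176.
Rows: 588 × 22/21 = 616.00 → 616.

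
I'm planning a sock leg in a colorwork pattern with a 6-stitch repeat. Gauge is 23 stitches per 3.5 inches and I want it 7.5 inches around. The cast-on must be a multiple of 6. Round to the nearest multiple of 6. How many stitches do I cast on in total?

48 stitches.

23 / 3.5 = 6.571 sts per inch.
7.5 × 6.571 = 49.29 sts.
Nearest multiple of 6: 48.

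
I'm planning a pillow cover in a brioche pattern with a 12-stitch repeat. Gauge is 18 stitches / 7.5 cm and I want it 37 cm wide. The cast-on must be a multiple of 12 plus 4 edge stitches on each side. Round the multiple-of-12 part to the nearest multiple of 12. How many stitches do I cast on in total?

18 / 7.5 = 2.4 sts per cm.
37 × 2.4 = 88.80 sts.
Less 8 edge sts → 80.80 for the repeat.
Nearest multiple of 12: 84.
Add back 8 edge sts → 92.

Cast on 92 stitches.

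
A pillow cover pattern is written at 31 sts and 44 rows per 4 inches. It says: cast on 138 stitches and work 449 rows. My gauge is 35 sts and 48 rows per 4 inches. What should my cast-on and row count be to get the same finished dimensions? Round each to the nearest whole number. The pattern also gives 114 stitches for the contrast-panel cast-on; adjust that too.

Cast on 156 stitches; work 490 rows; contrast-panel cast-on 129 stitches.

Stitches: 138 × 35/31 = 155.81 → 156.
Rows: 449 × 48/44 = 489.82 → 490.
contrast-panel cast-on: 114 × 35/31 = 128.71 → 129.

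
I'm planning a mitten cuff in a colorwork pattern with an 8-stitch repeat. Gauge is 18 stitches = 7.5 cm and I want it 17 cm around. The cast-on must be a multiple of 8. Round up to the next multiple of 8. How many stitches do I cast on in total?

Cast on 48 stitches.

18 / 7.5 = 2.4 sts per cm.
17 × 2.4 = 40.80 sts.
Next multiple of 8: 48.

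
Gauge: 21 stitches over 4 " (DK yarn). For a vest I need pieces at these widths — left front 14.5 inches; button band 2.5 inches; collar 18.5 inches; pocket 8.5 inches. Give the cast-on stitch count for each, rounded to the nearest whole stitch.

Rate = 21/4 = 5.25 sts per in.
left front: 14.5 × 5.25 = 76.12 → 76.
button band: 2.5 × 5.25 = 13.12 → 13.
collar: 18.5 × 5.25 = 97.12 → 97.
pocket: 8.5 × 5.25 = 44.62 → 45.

left front 76; button band 13; collar 97; pocket 45.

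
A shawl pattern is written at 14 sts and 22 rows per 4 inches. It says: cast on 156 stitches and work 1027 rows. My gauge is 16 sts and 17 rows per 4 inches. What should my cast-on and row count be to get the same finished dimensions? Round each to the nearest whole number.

Cast on 178 stitches; work 794 rows.

Stitches: 156 × 16/14 = 178.29 → 178.
Rows: 1027 × 17/22 = 793.59 → 794.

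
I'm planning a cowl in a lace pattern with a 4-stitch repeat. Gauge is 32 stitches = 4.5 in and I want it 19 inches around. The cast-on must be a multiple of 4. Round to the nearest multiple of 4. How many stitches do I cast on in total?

32 / 4.5 = 7.111 sts per inch.
19 × 7.111 = 135.11 sts.
Nearest multiple of 4: 136.

CO 136 sts.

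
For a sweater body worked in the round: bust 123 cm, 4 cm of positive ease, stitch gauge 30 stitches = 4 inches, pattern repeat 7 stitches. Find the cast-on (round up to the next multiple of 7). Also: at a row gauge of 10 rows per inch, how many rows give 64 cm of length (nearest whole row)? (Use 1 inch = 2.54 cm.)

Cast on 378 stitches; work 252 rows.

Finished = 123 + 4 = 127 cm.
127 cm × 1/2.54 = 50.00 inches.
30/4 = 7.5 sts per in; 50.00 × 7.5 = 375.00 sts.
Next multiple of 7 → 378.
64 cm = 25.20 inches; × 10 = 251.97 → 252 rows.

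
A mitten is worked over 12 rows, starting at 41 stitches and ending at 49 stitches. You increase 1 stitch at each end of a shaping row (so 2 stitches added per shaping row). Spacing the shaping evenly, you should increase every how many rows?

Stitches to add: |49 − 41| = 8.
Shaping rows needed: 8 / 2 = 4.
12 rows / 4 = every 3 rows.

Increase every 3rd row.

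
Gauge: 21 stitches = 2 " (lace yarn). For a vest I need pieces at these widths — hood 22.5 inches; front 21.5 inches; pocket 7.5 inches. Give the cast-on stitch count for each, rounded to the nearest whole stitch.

hood 236; front 226; pocket 79.

Rate = 21/2 = 10.5 sts per in.
hood: 22.5 × 10.5 = 236.25 → 236.
front: 21.5 × 10.5 = 225.75 → 226.
pocket: 7.5 × 10.5 = 78.75 → 79.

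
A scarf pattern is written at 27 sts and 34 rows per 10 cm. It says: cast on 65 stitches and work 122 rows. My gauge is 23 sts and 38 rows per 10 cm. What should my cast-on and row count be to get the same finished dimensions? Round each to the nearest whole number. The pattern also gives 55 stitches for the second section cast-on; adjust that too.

Stitches: 65 × 23/27 = 55.37 → 55.
Rows: 122 × 38/34 = 136.35 → 136.
second section cast-on: 55 × 23/27 = 46.85 → 47.

Cast on 55 stitches; work 136 rows; second section cast-on 47 stitches.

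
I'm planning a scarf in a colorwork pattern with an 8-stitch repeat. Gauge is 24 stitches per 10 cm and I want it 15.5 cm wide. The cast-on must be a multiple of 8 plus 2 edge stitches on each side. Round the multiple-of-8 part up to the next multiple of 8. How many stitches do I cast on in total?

CO 44 sts.

24 / 10 = 2.4 sts per cm.
15.5 × 2.4 = 37.20 sts.
Less 4 edge sts → 33.20 for the repeat.
Next multiple of 8: 40.
Add back 4 edge sts → 44.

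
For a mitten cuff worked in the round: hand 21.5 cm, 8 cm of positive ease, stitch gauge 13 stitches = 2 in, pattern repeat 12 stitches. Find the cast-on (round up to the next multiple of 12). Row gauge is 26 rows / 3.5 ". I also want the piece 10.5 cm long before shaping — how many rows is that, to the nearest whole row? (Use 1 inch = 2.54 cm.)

Finished = 21.5 + 8 = 29.5 cm.
29.5 cm × 1/2.54 = 11.61 inches.
13/2 = 6.5 sts per in; 11.61 × 6.5 = 75.49 sts.
Next multiple of 12 → 84.
10.5 cm = 4.13 inches; × 7.429 = 30.71 → 31 rows.

Cast on 84 stitches; work 31 rows.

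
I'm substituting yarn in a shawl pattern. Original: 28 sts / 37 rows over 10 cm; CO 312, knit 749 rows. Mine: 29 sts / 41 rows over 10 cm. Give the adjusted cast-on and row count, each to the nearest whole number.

Stitches: 312 × 29/28 = 323.14 → 323.
Rows: 749 × 41/37 = 829.97 → 830.

Cast on 323 stitches; work 830 rows.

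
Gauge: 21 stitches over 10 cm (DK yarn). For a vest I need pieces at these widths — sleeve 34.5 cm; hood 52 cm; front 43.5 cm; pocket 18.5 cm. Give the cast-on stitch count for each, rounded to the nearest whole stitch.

sleeve 72; hood 109; front 91; pocket 39.

Rate = 21/10 = 2.1 sts per cm.
sleeve: 34.5 × 2.1 = 72.45 → 72.
hood: 52 × 2.1 = 109.20 → 109.
front: 43.5 × 2.1 = 91.35 → 91.
pocket: 18.5 × 2.1 = 38.85 → 39.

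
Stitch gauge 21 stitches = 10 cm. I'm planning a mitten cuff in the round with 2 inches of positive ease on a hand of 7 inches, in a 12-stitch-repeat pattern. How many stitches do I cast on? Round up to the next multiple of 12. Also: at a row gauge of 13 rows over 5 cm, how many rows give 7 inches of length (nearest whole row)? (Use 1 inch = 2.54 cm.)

Cast on 60 stitches; work 46 rows.

Finished = 7 + 2 = 9 inches.
9 inches × 2.54 = 22.86 cm.
21/10 = 2.1 sts per cm; 22.86 × 2.1 = 48.01 sts.
Next multiple of 12 → 60.
7 inches = 17.78 cm; × 2.6 = 46.23 → 46 rows.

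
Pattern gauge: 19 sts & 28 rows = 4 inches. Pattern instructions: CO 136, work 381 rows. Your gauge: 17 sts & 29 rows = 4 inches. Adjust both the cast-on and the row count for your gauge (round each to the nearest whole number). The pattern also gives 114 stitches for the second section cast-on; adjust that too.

Cast on 122 stitches; work 395 rows; second section cast-on 102 stitches.

Stitches: 136 × 17/19 = 121.68 → 122.
Rows: 381 × 29/28 = 394.61 → 395.
second section cast-on: 114 × 17/19 = 102.00 → 102.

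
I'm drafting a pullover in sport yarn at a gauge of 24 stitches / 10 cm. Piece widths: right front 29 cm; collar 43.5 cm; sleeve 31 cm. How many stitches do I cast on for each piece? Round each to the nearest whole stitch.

right front 70; collar 104; sleeve 74.

Rate = 24/10 = 2.4 sts per cm.
right front: 29 × 2.4 = 69.60 → 70.
collar: 43.5 × 2.4 = 104.40 → 104.
sleeve: 31 × 2.4 = 74.40 → 74.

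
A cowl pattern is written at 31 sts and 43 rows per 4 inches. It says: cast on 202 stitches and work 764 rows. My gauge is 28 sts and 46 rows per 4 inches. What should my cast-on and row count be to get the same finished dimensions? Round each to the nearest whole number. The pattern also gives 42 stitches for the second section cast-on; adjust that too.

Cast on 182 stitches; work 817 rows; second section cast-on 38 stitches.

Stitches: 202 × 28/31 = 182.45 → 182.
Rows: 764 × 46/43 = 817.30 → 817.
second section cast-on: 42 × 28/31 = 37.94 → 38.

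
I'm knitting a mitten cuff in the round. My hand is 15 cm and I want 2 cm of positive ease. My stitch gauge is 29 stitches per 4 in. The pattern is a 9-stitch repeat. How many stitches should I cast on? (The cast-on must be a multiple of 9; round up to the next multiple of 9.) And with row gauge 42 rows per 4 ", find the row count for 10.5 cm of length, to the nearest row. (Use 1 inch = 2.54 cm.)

Finished = 15 + 2 = 17 cm.
17 cm × 1/2.54 = 6.69 inches.
29/4 = 7.25 sts per in; 6.69 × 7.25 = 48.52 sts.
Next multiple of 9 → 54.
10.5 cm = 4.13 inches; × 10.5 = 43.41 → 43 rows.

Cast on 54 stitches; work 43 rows.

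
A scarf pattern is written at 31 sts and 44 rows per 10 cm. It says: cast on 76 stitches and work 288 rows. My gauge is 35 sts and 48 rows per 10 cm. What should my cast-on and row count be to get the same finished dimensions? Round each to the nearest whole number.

Stitches: 76 × 35/31 = 85.81 → 86.
Rows: 288 × 48/44 = 314.18 → 314.

Cast on 86 stitches; work 314 rows.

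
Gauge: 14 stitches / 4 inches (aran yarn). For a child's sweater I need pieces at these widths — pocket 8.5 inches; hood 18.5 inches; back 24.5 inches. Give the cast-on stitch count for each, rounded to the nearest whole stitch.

Rate = 14/4 = 3.5 sts per in.
pocket: 8.5 × 3.5 = 29.75 → 30.
hood: 18.5 × 3.5 = 64.75 → 65.
back: 24.5 × 3.5 = 85.75 → 86.

pocket 30; hood 65; back 86.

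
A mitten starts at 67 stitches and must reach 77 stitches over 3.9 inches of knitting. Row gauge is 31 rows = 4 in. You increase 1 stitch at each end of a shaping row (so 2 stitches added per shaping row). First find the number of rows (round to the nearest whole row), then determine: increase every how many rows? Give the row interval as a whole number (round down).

Rows = 3.9 × 7.75 = 30.2 → 30 rows.
Stitches to add: 10 → 5 shaping rows (at 2 st each).
30 / 5 = 6.00 → every 6 rows.

Increase every 6th row.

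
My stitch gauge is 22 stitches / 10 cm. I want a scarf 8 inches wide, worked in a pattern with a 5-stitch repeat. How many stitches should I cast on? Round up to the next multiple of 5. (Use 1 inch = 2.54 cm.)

45 stitches.

8 in = 8 × 2.54 = 20.32 cm.
22 / 10 = 2.2 sts/cm.
20.32 × 2.2 = 44.70 sts.
→ 45.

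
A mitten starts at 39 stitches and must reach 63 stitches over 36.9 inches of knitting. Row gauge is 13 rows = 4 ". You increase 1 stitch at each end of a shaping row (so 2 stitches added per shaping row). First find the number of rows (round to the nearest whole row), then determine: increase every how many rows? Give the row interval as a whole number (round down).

Rows = 36.9 × 3.25 = 119.9 → 120 rows.
Stitches to add: 24 → 12 shaping rows (at 2 st each).
120 / 12 = 10.00 → every 10 rows.

Increase every 10th row.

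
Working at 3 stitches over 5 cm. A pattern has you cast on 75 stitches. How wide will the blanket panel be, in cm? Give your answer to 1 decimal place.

3 stitches / 5 cm = 0.6 stitches per cm.
75 / 0.6 = 125.00 cm.

125.0 cm.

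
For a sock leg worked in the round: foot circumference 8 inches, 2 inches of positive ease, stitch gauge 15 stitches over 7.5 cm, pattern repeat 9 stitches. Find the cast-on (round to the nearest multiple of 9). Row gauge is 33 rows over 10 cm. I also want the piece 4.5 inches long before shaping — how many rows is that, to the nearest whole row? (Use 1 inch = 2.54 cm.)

Cast on 54 stitches; work 38 rows.

Finished = 8 + 2 = 10 inches.
10 inches × 2.54 = 25.40 cm.
15/7.5 = 2 sts per cm; 25.40 × 2 = 50.80 sts.
Nearest multiple of 9 → 54.
4.5 inches = 11.43 cm; × 3.3 = 37.72 → 38 rows.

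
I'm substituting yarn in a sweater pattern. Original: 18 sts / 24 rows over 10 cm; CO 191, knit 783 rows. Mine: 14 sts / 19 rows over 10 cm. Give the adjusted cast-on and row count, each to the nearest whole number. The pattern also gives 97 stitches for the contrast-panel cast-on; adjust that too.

Cast on 149 stitches; work 620 rows; contrast-panel cast-on 75 stitches.

Stitches: 191 × 14/18 = 148.56 → 149.
Rows: 783 × 19/24 = 619.88 → 620.
contrast-panel cast-on: 97 × 14/18 = 75.44 → 75.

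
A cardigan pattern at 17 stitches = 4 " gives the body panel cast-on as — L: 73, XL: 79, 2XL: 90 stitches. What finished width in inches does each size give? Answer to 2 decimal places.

17/4 = 4.25 sts per in.
L: 73 / 4.25 = 17.176 → 17.18 in.
XL: 79 / 4.25 = 18.588 → 18.59 in.
2XL: 90 / 4.25 = 21.176 → 21.18 in.

L 17.18 inches; XL 18.59 inches; 2XL 21.18 inches.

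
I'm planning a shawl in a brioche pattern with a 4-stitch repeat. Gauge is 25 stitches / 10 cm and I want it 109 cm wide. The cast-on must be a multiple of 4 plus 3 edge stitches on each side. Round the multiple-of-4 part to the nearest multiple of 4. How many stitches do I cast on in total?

25 / 10 = 2.5 sts per cm.
109 × 2.5 = 272.50 sts.
Less 6 edge sts → 266.50 for the repeat.
Nearest multiple of 4: 268.
Add back 6 edge sts → 274.

Cast on 274 stitches.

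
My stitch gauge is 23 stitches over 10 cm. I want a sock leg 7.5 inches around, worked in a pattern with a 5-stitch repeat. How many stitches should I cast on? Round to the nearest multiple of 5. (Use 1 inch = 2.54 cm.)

CO 45 sts.

7.5 in = 7.5 × 2.54 = 19.05 cm.
23 / 10 = 2.3 sts/cm.
19.05 × 2.3 = 43.81 sts.
→ 45.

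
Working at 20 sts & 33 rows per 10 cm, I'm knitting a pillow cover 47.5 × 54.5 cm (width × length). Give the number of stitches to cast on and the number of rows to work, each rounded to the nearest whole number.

Cast on 95 stitches and work 180 rows.

Stitch gauge = 20/10 = 2 sts/cm; 47.5 × 2 = 95.00 → 95 sts.
Row gauge = 33/10 = 3.3 rows/cm; 54.5 × 3.3 = 179.85 → 180 rows.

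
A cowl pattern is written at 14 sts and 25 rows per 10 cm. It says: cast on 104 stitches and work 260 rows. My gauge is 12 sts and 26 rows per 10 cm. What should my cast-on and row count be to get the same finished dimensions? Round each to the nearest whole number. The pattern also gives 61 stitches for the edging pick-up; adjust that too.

Stitches: 104 × 12/14 = 89.14 → 89.
Rows: 260 × 26/25 = 270.40 → 270.
edging pick-up: 61 × 12/14 = 52.29 → 52.

Cast on 89 stitches; work 270 rows; edging pick-up 52 stitches.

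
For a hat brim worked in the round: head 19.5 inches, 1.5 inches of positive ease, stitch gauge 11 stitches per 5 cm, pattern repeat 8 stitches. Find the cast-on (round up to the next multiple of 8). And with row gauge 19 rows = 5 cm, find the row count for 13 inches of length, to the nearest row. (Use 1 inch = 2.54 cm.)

Finished = 19.5 + 1.5 = 21 inches.
21 inches × 2.54 = 53.34 cm.
11/5 = 2.2 sts per cm; 53.34 × 2.2 = 117.35 sts.
Next multiple of 8 → 120.
13 inches = 33.02 cm; × 3.8 = 125.48 → 125 rows.

Cast on 120 stitches; work 125 rows.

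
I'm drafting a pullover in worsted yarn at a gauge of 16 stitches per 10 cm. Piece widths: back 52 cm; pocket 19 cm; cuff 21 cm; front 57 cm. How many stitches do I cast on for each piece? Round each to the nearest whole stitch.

Rate = 16/10 = 1.6 sts per cm.
back: 52 × 1.6 = 83.20 → 83.
pocket: 19 × 1.6 = 30.40 → 30.
cuff: 21 × 1.6 = 33.60 → 34.
front: 57 × 1.6 = 91.20 → 91.

back 83; pocket 30; cuff 34; front 91.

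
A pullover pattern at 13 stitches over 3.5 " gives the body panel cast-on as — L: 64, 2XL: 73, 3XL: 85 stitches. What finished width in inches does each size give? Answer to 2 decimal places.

13/3.5 = 3.714 sts per in.
L: 64 / 3.714 = 17.231 → 17.23 in.
2XL: 73 / 3.714 = 19.654 → 19.65 in.
3XL: 85 / 3.714 = 22.885 → 22.88 in.

L 17.23 inches; 2XL 19.65 inches; 3XL 22.88 inches.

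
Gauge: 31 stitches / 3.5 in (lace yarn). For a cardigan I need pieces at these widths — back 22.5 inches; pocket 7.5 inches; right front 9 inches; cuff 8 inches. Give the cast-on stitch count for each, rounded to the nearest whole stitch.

Rate = 31/3.5 = 8.857 sts per in.
back: 22.5 × 8.857 = 199.29 → 199.
pocket: 7.5 × 8.857 = 66.43 → 66.
right front: 9 × 8.857 = 79.71 → 80.
cuff: 8 × 8.857 = 70.86 → 71.

back 199; pocket 66; right front 80; cuff 71.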